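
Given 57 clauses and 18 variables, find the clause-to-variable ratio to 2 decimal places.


Clause-to-variable ratio = clauses / variables.
57 / 18 = 3.17.

3.17


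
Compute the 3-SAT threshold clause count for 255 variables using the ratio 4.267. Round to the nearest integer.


The 3-SAT phase transition occurs at approximately 4.267 clauses per variable.
m = 4.267 * 255 = 1088.085.
Rounded to nearest integer: 1088.

1088


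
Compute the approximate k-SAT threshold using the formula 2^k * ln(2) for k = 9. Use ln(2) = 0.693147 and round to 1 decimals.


Using the asymptotic formula: threshold ~ 2^k * ln(2).
2^9 = 512.
512 * 0.693147 = 354.9.

354.9


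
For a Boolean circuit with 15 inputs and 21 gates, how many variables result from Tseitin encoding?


The Tseitin transformation introduces one auxiliary variable per gate.
Total variables = inputs + gates = 15 + 21 = 36.

36


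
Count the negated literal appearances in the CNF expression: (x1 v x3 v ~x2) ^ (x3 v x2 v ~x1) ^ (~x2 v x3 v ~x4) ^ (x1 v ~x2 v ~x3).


Scan each clause for negated literals.
Clause 1: 1 negative; Clause 2: 1 negative; Clause 3: 2 negative; Clause 4: 2 negative.
Total negative literal occurrences = 6.

6


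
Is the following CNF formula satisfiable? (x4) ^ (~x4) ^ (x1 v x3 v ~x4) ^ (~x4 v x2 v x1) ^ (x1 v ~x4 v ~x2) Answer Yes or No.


Check all 16 possible truth assignments.
Number of satisfying assignments found: 0.
The formula is unsatisfiable.

No


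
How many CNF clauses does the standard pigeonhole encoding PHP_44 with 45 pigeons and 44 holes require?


The PHP encoding has two parts:
1) At-least-one-hole clauses: 45 (one per pigeon, each with 44 literals).
2) At-most-one-pigeon-per-hole clauses: 44 holes * C(45,2) = 44 * 990 = 43560.
Total clauses = 45 + 43560 = 43605.

43605


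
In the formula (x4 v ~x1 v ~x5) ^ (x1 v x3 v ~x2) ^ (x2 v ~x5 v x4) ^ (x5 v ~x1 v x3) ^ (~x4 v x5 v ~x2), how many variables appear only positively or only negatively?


A pure literal appears in only one polarity across all clauses.
Pure literals: x3 (positive only).
Count = 1.

1


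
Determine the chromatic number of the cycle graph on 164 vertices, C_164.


A cycle on an even number of vertices is bipartite: alternate two colors around the cycle.
Since 164 is even, two colors suffice, and at least two are needed because the graph has edges.
Chromatic number = 2.

2


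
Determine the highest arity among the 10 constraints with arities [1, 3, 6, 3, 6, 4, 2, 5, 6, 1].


The arities are: 1, 3, 6, 3, 6, 4, 2, 5, 6, 1.
Scan for the maximum value.
Maximum arity = 6.

6


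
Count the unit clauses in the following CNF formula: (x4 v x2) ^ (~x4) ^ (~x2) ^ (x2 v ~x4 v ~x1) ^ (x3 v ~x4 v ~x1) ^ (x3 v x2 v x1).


A unit clause contains exactly one literal.
Unit clauses found: (~x4), (~x2).
Count = 2.

2


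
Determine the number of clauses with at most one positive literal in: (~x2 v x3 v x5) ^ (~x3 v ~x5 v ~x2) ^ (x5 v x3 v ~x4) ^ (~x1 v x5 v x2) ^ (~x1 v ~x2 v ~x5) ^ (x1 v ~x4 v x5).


A Horn clause has at most one positive literal.
Clause 1: 2 positive lit(s) -> not Horn
Clause 2: 0 positive lit(s) -> Horn
Clause 3: 2 positive lit(s) -> not Horn
Clause 4: 2 positive lit(s) -> not Horn
Clause 5: 0 positive lit(s) -> Horn
Clause 6: 2 positive lit(s) -> not Horn
Total Horn clauses = 2.

2


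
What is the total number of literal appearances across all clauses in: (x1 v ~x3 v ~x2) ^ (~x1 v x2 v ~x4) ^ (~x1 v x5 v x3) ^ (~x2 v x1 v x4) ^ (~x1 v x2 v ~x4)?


Clause lengths: 3, 3, 3, 3, 3.
Sum = 3 + 3 + 3 + 3 + 3 = 15.

15


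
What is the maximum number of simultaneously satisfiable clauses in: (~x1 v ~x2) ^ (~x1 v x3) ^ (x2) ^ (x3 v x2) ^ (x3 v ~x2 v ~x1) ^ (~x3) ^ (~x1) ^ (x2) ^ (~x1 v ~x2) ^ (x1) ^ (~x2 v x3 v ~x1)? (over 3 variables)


Enumerate all 8 truth assignments.
For each, count how many of the 11 clauses are satisfied.
The formula is not fully satisfiable, so the maximum is below 11.
Maximum simultaneously satisfiable clauses = 10.

10


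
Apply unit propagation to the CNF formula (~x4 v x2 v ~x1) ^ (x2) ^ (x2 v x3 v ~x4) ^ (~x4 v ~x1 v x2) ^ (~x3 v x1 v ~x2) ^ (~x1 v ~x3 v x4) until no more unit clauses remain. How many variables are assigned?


Unit propagation repeatedly assigns the literal in any unit clause, then simplifies.
Assignments in order: x2 = T.
No further unit clauses remain.
Total variables assigned = 1.

1


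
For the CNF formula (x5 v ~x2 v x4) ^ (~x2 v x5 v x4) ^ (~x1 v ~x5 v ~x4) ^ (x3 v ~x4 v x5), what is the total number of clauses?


Each group enclosed in parentheses joined by ^ is one clause.
Counting the conjuncts: 4 clauses.

4


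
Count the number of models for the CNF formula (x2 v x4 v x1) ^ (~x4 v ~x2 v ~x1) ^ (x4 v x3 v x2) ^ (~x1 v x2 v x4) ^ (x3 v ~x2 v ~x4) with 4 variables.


Enumerate all 16 truth assignments over 4 variables.
Test each against every clause.
Satisfying assignments found: 9.

9


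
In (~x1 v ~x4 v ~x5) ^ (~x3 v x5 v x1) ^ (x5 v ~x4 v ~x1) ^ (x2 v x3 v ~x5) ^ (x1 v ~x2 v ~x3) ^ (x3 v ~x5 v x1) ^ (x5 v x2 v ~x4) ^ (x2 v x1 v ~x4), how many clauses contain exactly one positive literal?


A definite clause has exactly one positive literal.
Clause 1: 0 positive -> not definite
Clause 2: 2 positive -> not definite
Clause 3: 1 positive -> definite
Clause 4: 2 positive -> not definite
Clause 5: 1 positive -> definite
Clause 6: 2 positive -> not definite
Clause 7: 2 positive -> not definite
Clause 8: 2 positive -> not definite
Definite clause count = 2.

2


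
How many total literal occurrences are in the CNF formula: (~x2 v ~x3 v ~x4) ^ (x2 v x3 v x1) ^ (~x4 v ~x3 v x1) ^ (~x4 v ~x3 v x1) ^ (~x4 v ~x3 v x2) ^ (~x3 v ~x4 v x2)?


Clause lengths: 3, 3, 3, 3, 3, 3.
Sum = 3 + 3 + 3 + 3 + 3 + 3 = 18.

18


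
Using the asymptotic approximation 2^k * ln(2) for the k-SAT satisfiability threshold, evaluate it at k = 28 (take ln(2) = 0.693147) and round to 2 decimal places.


Using the asymptotic formula: threshold ~ 2^k * ln(2).
2^28 = 268435456.
268435456 * 0.693147 = 186065231.02.

186065231.02


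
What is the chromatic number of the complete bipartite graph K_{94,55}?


K_{94,55} is bipartite by definition: the two parts are independent sets, with every edge crossing between them.
Color all vertices in one part with color 1 and all vertices in the other part with color 2.
Since the graph has at least one edge, one color does not suffice.
Chromatic number = 2.

2


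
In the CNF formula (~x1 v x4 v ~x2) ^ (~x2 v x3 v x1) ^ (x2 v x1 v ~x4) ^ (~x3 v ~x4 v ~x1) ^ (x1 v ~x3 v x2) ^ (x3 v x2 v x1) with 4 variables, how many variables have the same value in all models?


Find all satisfying assignments: 6 model(s).
Check which variables have the same value in every model.
No variable is fixed across all models.
Backbone size = 0.

0


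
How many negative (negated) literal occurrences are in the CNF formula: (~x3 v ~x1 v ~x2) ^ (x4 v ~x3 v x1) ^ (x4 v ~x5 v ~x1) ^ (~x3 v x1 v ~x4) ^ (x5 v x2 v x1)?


Scan each clause for negated literals.
Clause 1: 3 negative; Clause 2: 1 negative; Clause 3: 2 negative; Clause 4: 2 negative; Clause 5: 0 negative.
Total negative literal occurrences = 8.

8


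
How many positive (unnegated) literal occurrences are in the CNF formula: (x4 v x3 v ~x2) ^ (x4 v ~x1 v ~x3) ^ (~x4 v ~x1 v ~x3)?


Scan each clause for unnegated literals.
Clause 1: 2 positive; Clause 2: 1 positive; Clause 3: 0 positive.
Total positive literal occurrences = 3.

3


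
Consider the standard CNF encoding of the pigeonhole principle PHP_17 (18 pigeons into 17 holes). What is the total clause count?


The PHP encoding has two parts:
1) At-least-one-hole clauses: 18 (one per pigeon, each with 17 literals).
2) At-most-one-pigeon-per-hole clauses: 17 holes * C(18,2) = 17 * 153 = 2601.
Total clauses = 18 + 2601 = 2619.

2619


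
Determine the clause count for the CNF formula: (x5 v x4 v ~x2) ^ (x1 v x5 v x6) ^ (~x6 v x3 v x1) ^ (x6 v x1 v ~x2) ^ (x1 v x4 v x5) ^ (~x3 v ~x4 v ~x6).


Each group enclosed in parentheses joined by ^ is one clause.
Counting the conjuncts: 6 clauses.

6


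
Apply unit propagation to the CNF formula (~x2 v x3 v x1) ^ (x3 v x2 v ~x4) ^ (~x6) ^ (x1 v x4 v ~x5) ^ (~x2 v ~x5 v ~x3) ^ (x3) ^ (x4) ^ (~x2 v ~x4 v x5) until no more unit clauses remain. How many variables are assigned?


Unit propagation repeatedly assigns the literal in any unit clause, then simplifies.
Assignments in order: x6 = F, x3 = T, x4 = T.
No further unit clauses remain.
Total variables assigned = 3.

3


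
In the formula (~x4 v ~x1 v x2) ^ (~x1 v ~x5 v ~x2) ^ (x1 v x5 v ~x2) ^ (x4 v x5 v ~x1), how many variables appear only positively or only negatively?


A pure literal appears in only one polarity across all clauses.
No pure literals found.
Count = 0.

0


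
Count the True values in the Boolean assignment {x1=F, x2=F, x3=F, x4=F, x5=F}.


The weight is the number of variables assigned True.
True variables: none.
Weight = 0.

0


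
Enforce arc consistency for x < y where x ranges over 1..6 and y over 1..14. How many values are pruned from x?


For the constraint x < y, x needs a supporting value in y's domain.
x can be at most 13 (one less than y's maximum).
Valid x values from domain: 6 out of 6.
Pruned = 6 - 6 = 0.

0


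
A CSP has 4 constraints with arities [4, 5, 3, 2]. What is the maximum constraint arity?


The arities are: 4, 5, 3, 2.
Scan for the maximum value.
Maximum arity = 5.

5


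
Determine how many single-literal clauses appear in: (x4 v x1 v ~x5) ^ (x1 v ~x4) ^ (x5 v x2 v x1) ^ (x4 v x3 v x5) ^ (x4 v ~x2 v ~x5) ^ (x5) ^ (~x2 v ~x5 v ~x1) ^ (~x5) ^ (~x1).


A unit clause contains exactly one literal.
Unit clauses found: (x5), (~x5), (~x1).
Count = 3.

3


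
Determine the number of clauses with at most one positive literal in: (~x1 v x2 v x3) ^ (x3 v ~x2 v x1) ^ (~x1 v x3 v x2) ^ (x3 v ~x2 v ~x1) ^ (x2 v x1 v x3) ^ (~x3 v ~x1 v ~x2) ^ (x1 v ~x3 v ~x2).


A Horn clause has at most one positive literal.
Clause 1: 2 positive lit(s) -> not Horn
Clause 2: 2 positive lit(s) -> not Horn
Clause 3: 2 positive lit(s) -> not Horn
Clause 4: 1 positive lit(s) -> Horn
Clause 5: 3 positive lit(s) -> not Horn
Clause 6: 0 positive lit(s) -> Horn
Clause 7: 1 positive lit(s) -> Horn
Total Horn clauses = 3.

3


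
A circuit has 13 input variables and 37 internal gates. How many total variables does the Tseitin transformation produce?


The Tseitin transformation introduces one auxiliary variable per gate.
Total variables = inputs + gates = 13 + 37 = 50.

50


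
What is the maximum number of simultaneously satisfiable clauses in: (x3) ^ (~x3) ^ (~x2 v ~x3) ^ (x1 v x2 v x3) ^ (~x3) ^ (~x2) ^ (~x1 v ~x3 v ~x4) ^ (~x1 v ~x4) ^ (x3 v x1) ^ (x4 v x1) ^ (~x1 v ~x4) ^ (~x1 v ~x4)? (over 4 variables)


Enumerate all 16 truth assignments.
For each, count how many of the 12 clauses are satisfied.
The formula is not fully satisfiable, so the maximum is below 12.
Maximum simultaneously satisfiable clauses = 11.

11


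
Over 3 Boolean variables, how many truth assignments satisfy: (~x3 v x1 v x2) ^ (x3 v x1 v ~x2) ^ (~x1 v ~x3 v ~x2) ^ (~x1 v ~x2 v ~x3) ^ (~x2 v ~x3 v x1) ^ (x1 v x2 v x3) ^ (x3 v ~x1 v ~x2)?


Enumerate all 8 truth assignments over 3 variables.
Test each against every clause.
Satisfying assignments found: 2.

2


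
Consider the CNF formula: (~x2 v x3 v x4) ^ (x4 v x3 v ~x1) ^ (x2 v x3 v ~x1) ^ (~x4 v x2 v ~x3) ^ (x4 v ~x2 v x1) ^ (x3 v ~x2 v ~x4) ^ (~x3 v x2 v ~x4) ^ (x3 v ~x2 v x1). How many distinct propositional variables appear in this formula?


Identify each distinct variable in the formula.
Variables found: x1, x2, x3, x4.
Total distinct variables = 4.

4


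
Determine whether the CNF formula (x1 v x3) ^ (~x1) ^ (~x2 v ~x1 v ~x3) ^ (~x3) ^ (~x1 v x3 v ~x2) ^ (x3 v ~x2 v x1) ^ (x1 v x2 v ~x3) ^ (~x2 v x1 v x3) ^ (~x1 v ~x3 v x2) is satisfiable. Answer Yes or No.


Check all 8 possible truth assignments.
Number of satisfying assignments found: 0.
The formula is unsatisfiable.

No


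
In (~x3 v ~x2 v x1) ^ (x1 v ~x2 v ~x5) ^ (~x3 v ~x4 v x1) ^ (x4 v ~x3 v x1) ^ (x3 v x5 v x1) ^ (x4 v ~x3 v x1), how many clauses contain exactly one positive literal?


A definite clause has exactly one positive literal.
Clause 1: 1 positive -> definite
Clause 2: 1 positive -> definite
Clause 3: 1 positive -> definite
Clause 4: 2 positive -> not definite
Clause 5: 3 positive -> not definite
Clause 6: 2 positive -> not definite
Definite clause count = 3.

3


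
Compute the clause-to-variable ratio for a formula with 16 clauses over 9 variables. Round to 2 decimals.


Clause-to-variable ratio = clauses / variables.
16 / 9 = 1.78.

1.78


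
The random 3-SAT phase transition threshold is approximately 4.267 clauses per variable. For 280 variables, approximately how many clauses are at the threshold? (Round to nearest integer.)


The 3-SAT phase transition occurs at approximately 4.267 clauses per variable.
m = 4.267 * 280 = 1194.76.
Rounded to nearest integer: 1195.

1195


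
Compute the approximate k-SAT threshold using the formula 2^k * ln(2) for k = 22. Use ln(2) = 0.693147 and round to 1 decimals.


Using the asymptotic formula: threshold ~ 2^k * ln(2).
2^22 = 4194304.
4194304 * 0.693147 = 2907269.2.

2907269.2


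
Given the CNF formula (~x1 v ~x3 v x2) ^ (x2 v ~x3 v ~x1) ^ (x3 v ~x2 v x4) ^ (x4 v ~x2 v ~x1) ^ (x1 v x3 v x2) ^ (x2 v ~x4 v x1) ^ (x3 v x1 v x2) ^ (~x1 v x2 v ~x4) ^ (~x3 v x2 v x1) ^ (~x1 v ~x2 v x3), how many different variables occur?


Identify each distinct variable in the formula.
Variables found: x1, x2, x3, x4.
Total distinct variables = 4.

4


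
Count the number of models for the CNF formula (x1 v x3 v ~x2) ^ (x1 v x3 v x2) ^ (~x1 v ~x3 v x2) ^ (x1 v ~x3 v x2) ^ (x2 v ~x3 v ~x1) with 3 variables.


Enumerate all 8 truth assignments over 3 variables.
Test each against every clause.
Satisfying assignments found: 4.

4


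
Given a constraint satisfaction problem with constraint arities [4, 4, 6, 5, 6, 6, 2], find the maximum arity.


The arities are: 4, 4, 6, 5, 6, 6, 2.
Scan for the maximum value.
Maximum arity = 6.

6


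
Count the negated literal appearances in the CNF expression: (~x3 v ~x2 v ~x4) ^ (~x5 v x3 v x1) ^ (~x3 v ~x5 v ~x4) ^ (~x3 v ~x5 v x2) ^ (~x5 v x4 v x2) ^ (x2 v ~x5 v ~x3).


Scan each clause for negated literals.
Clause 1: 3 negative; Clause 2: 1 negative; Clause 3: 3 negative; Clause 4: 2 negative; Clause 5: 1 negative; Clause 6: 2 negative.
Total negative literal occurrences = 12.

12


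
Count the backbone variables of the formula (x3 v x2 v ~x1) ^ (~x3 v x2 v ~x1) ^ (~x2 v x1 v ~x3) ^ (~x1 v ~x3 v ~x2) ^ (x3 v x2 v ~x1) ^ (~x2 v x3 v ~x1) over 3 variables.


Find all satisfying assignments: 3 model(s).
Check which variables have the same value in every model.
Fixed variables: x1=F.
Backbone size = 1.

1


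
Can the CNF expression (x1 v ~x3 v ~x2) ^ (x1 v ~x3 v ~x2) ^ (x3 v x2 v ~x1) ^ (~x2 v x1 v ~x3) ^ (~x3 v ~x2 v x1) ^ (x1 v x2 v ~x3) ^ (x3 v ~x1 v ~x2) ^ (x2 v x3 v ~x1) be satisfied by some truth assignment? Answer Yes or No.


Check all 8 possible truth assignments.
Number of satisfying assignments found: 4.
The formula is satisfiable.

Yes


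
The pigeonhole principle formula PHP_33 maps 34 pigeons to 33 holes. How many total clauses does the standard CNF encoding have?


The PHP encoding has two parts:
1) At-least-one-hole clauses: 34 (one per pigeon, each with 33 literals).
2) At-most-one-pigeon-per-hole clauses: 33 holes * C(34,2) = 33 * 561 = 18513.
Total clauses = 34 + 18513 = 18547.

18547


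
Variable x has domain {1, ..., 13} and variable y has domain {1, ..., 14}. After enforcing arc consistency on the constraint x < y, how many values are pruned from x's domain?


For the constraint x < y, x needs a supporting value in y's domain.
x can be at most 13 (one less than y's maximum).
Valid x values from domain: 13 out of 13.
Pruned = 13 - 13 = 0.

0


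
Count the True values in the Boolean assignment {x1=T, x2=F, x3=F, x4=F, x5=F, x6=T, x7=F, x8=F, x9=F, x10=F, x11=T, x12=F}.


The weight is the number of variables assigned True.
True variables: x1, x6, x11.
Weight = 3.

3


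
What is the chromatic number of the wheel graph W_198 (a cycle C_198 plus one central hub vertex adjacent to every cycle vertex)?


W_198 consists of the cycle C_198 together with a hub vertex adjacent to every cycle vertex.
The cycle C_198 needs 2 colors (even cycle -> 2).
The hub is adjacent to every cycle vertex, so it must receive a new color distinct from all of them.
Chromatic number = 2 + 1 = 3.

3


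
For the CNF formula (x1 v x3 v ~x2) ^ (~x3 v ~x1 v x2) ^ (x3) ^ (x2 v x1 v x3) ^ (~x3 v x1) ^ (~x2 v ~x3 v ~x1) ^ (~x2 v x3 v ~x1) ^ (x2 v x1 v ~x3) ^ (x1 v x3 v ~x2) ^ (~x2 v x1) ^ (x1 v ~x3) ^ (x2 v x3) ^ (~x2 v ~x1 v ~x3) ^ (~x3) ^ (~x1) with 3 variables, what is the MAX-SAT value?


Enumerate all 8 truth assignments.
For each, count how many of the 15 clauses are satisfied.
The formula is not fully satisfiable, so the maximum is below 15.
Maximum simultaneously satisfiable clauses = 12.

12


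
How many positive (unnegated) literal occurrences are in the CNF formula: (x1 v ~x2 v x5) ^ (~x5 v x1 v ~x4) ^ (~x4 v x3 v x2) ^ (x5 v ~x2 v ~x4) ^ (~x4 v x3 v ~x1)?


Scan each clause for unnegated literals.
Clause 1: 2 positive; Clause 2: 1 positive; Clause 3: 2 positive; Clause 4: 1 positive; Clause 5: 1 positive.
Total positive literal occurrences = 7.

7


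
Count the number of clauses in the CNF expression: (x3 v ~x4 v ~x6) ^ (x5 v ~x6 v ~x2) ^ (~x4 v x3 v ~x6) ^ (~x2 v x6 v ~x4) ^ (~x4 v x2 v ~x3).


Each group enclosed in parentheses joined by ^ is one clause.
Counting the conjuncts: 5 clauses.

5


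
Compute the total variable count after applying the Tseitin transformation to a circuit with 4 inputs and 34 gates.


The Tseitin transformation introduces one auxiliary variable per gate.
Total variables = inputs + gates = 4 + 34 = 38.

38


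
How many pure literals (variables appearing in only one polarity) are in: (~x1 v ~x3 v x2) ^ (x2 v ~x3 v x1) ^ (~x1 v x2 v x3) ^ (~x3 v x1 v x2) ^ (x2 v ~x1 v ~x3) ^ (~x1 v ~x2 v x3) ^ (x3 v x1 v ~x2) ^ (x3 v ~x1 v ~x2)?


A pure literal appears in only one polarity across all clauses.
No pure literals found.
Count = 0.

0


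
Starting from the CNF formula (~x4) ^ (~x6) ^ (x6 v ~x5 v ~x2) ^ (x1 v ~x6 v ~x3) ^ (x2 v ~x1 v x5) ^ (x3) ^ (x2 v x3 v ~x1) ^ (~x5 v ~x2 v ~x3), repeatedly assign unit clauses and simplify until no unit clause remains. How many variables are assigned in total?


Unit propagation repeatedly assigns the literal in any unit clause, then simplifies.
Assignments in order: x4 = F, x6 = F, x3 = T.
No further unit clauses remain.
Total variables assigned = 3.

3


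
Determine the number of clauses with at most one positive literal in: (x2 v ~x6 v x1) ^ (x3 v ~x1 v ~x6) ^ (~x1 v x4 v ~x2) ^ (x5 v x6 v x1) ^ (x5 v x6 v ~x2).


A Horn clause has at most one positive literal.
Clause 1: 2 positive lit(s) -> not Horn
Clause 2: 1 positive lit(s) -> Horn
Clause 3: 1 positive lit(s) -> Horn
Clause 4: 3 positive lit(s) -> not Horn
Clause 5: 2 positive lit(s) -> not Horn
Total Horn clauses = 2.

2


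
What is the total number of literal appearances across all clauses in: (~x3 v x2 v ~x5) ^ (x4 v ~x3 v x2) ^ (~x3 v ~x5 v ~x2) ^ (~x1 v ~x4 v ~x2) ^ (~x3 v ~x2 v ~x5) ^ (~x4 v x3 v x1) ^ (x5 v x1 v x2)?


Clause lengths: 3, 3, 3, 3, 3, 3, 3.
Sum = 3 + 3 + 3 + 3 + 3 + 3 + 3 = 21.

21


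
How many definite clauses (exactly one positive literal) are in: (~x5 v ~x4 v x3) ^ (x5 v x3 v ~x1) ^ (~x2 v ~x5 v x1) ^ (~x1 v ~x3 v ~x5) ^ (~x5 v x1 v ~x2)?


A definite clause has exactly one positive literal.
Clause 1: 1 positive -> definite
Clause 2: 2 positive -> not definite
Clause 3: 1 positive -> definite
Clause 4: 0 positive -> not definite
Clause 5: 1 positive -> definite
Definite clause count = 3.

3


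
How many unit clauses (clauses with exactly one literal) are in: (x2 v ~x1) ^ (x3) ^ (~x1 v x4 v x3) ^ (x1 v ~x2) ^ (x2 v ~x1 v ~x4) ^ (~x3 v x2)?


A unit clause contains exactly one literal.
Unit clauses found: (x3).
Count = 1.

1


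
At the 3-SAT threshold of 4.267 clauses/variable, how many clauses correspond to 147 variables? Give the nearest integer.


The 3-SAT phase transition occurs at approximately 4.267 clauses per variable.
m = 4.267 * 147 = 627.249.
Rounded to nearest integer: 627.

627


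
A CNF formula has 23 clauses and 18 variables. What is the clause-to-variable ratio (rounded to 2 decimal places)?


Clause-to-variable ratio = clauses / variables.
23 / 18 = 1.28.

1.28


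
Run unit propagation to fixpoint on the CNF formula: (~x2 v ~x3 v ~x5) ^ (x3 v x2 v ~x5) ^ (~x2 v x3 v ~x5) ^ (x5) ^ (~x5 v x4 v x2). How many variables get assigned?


Unit propagation repeatedly assigns the literal in any unit clause, then simplifies.
Assignments in order: x5 = T.
No further unit clauses remain.
Total variables assigned = 1.

1


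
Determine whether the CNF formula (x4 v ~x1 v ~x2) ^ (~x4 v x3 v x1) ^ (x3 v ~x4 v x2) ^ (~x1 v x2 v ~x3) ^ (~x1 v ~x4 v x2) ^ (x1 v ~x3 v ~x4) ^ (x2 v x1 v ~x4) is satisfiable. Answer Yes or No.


Check all 16 possible truth assignments.
Number of satisfying assignments found: 7.
The formula is satisfiable.

Yes


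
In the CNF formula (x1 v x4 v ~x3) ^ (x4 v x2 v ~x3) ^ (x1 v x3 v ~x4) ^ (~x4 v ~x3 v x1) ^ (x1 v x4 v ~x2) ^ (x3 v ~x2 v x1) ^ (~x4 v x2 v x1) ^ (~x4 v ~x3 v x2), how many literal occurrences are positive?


Scan each clause for unnegated literals.
Clause 1: 2 positive; Clause 2: 2 positive; Clause 3: 2 positive; Clause 4: 1 positive; Clause 5: 2 positive; Clause 6: 2 positive; Clause 7: 2 positive; Clause 8: 1 positive.
Total positive literal occurrences = 14.

14


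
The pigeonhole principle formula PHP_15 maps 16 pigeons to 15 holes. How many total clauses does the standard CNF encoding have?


The PHP encoding has two parts:
1) At-least-one-hole clauses: 16 (one per pigeon, each with 15 literals).
2) At-most-one-pigeon-per-hole clauses: 15 holes * C(16,2) = 15 * 120 = 1800.
Total clauses = 16 + 1800 = 1816.

1816


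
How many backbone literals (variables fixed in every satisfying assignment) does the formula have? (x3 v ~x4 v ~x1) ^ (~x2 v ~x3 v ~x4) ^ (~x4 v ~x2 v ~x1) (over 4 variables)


Find all satisfying assignments: 12 model(s).
Check which variables have the same value in every model.
No variable is fixed across all models.
Backbone size = 0.

0


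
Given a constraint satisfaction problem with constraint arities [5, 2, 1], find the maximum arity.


The arities are: 5, 2, 1.
Scan for the maximum value.
Maximum arity = 5.

5


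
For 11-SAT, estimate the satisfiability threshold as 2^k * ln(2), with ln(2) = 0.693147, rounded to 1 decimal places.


Using the asymptotic formula: threshold ~ 2^k * ln(2).
2^11 = 2048.
2048 * 0.693147 = 1419.6.

1419.6


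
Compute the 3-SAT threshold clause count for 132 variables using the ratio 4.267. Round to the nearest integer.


The 3-SAT phase transition occurs at approximately 4.267 clauses per variable.
m = 4.267 * 132 = 563.244.
Rounded to nearest integer: 563.

563


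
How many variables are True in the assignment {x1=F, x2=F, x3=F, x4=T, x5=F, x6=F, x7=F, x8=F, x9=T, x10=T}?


The weight is the number of variables assigned True.
True variables: x4, x9, x10.
Weight = 3.

3


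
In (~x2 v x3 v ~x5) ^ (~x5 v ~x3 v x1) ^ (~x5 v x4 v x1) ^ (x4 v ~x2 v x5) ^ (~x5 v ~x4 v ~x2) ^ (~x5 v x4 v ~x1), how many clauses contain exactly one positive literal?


A definite clause has exactly one positive literal.
Clause 1: 1 positive -> definite
Clause 2: 1 positive -> definite
Clause 3: 2 positive -> not definite
Clause 4: 2 positive -> not definite
Clause 5: 0 positive -> not definite
Clause 6: 1 positive -> definite
Definite clause count = 3.

3


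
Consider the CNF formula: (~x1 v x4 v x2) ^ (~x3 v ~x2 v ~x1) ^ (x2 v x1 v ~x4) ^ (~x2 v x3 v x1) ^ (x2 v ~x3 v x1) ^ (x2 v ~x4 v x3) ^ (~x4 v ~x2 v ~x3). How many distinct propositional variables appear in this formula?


Identify each distinct variable in the formula.
Variables found: x1, x2, x3, x4.
Total distinct variables = 4.

4


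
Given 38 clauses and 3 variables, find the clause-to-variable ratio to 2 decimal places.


Clause-to-variable ratio = clauses / variables.
38 / 3 = 12.67.

12.67


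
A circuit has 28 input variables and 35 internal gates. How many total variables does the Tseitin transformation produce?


The Tseitin transformation introduces one auxiliary variable per gate.
Total variables = inputs + gates = 28 + 35 = 63.

63


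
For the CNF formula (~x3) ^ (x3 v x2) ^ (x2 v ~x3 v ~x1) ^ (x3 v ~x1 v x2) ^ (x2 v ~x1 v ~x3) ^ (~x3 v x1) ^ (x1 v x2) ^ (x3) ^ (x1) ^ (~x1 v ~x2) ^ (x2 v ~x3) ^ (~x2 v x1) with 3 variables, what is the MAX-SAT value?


Enumerate all 8 truth assignments.
For each, count how many of the 12 clauses are satisfied.
The formula is not fully satisfiable, so the maximum is below 12.
Maximum simultaneously satisfiable clauses = 10.

10


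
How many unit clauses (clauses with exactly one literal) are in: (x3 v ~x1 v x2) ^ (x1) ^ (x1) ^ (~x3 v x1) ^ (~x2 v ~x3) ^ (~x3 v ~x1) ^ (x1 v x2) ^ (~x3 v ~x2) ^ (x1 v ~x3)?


A unit clause contains exactly one literal.
Unit clauses found: (x1), (x1).
Count = 2.

2


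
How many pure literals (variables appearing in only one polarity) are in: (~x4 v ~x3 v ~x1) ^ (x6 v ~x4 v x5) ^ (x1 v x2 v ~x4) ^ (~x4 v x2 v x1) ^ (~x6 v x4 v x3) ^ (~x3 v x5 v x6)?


A pure literal appears in only one polarity across all clauses.
Pure literals: x2 (positive only), x5 (positive only).
Count = 2.

2


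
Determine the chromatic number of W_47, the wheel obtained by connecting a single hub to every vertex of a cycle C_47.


W_47 consists of the cycle C_47 together with a hub vertex adjacent to every cycle vertex.
The cycle C_47 needs 3 colors (odd cycle -> 3).
The hub is adjacent to every cycle vertex, so it must receive a new color distinct from all of them.
Chromatic number = 3 + 1 = 4.

4


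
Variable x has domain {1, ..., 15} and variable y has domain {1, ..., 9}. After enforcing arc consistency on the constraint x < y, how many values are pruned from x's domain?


For the constraint x < y, x needs a supporting value in y's domain.
x can be at most 8 (one less than y's maximum).
Valid x values from domain: 8 out of 15.
Pruned = 15 - 8 = 7.

7


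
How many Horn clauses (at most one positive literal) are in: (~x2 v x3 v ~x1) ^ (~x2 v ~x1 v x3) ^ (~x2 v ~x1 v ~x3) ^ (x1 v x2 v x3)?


A Horn clause has at most one positive literal.
Clause 1: 1 positive lit(s) -> Horn
Clause 2: 1 positive lit(s) -> Horn
Clause 3: 0 positive lit(s) -> Horn
Clause 4: 3 positive lit(s) -> not Horn
Total Horn clauses = 3.

3


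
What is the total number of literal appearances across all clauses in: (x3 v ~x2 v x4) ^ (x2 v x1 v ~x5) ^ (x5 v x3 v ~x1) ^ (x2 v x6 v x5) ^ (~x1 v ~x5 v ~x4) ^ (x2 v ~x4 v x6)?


Clause lengths: 3, 3, 3, 3, 3, 3.
Sum = 3 + 3 + 3 + 3 + 3 + 3 = 18.

18


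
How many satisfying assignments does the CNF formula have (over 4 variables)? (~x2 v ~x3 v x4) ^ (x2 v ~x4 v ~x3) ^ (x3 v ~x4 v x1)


Enumerate all 16 truth assignments over 4 variables.
Test each against every clause.
Satisfying assignments found: 10.

10


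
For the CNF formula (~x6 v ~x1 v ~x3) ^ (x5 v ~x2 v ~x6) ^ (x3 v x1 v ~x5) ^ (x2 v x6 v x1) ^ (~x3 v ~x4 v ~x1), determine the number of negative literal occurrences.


Scan each clause for negated literals.
Clause 1: 3 negative; Clause 2: 2 negative; Clause 3: 1 negative; Clause 4: 0 negative; Clause 5: 3 negative.
Total negative literal occurrences = 9.

9


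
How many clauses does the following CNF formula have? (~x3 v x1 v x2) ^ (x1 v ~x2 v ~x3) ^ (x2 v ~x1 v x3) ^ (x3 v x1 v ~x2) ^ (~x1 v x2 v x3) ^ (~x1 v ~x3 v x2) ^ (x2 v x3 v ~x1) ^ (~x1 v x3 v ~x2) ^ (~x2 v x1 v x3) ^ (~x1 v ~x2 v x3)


Each group enclosed in parentheses joined by ^ is one clause.
Counting the conjuncts: 10 clauses.

10


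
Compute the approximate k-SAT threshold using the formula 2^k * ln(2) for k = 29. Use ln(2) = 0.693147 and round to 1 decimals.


Using the asymptotic formula: threshold ~ 2^k * ln(2).
2^29 = 536870912.
536870912 * 0.693147 = 372130462.0.

372130462.0


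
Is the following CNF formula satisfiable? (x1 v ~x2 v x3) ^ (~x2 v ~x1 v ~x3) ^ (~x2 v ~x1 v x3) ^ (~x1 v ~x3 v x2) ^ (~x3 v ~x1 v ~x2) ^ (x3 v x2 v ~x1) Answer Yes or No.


Check all 8 possible truth assignments.
Number of satisfying assignments found: 3.
The formula is satisfiable.

Yes


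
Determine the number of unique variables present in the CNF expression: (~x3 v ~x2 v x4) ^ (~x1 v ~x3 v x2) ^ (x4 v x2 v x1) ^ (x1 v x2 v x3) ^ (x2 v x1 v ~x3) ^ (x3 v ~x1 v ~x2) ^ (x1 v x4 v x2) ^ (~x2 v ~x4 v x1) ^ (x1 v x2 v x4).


Identify each distinct variable in the formula.
Variables found: x1, x2, x3, x4.
Total distinct variables = 4.

4


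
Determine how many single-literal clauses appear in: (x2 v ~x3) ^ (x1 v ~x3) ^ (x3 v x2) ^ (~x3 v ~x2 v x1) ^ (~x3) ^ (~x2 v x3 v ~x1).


A unit clause contains exactly one literal.
Unit clauses found: (~x3).
Count = 1.

1


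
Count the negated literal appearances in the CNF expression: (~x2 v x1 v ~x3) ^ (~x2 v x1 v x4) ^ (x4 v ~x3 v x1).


Scan each clause for negated literals.
Clause 1: 2 negative; Clause 2: 1 negative; Clause 3: 1 negative.
Total negative literal occurrences = 4.

4


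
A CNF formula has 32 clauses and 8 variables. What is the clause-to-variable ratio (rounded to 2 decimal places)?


Clause-to-variable ratio = clauses / variables.
32 / 8 = 4.0.

4.0


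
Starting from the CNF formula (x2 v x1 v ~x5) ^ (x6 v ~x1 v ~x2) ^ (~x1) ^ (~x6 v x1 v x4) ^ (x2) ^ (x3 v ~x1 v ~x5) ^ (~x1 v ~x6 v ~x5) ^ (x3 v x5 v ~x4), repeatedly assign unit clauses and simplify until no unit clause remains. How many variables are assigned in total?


Unit propagation repeatedly assigns the literal in any unit clause, then simplifies.
Assignments in order: x1 = F, x2 = T.
No further unit clauses remain.
Total variables assigned = 2.

2


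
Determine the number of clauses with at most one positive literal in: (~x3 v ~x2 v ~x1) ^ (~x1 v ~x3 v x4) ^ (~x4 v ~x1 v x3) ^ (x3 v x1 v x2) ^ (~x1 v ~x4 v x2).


A Horn clause has at most one positive literal.
Clause 1: 0 positive lit(s) -> Horn
Clause 2: 1 positive lit(s) -> Horn
Clause 3: 1 positive lit(s) -> Horn
Clause 4: 3 positive lit(s) -> not Horn
Clause 5: 1 positive lit(s) -> Horn
Total Horn clauses = 4.

4


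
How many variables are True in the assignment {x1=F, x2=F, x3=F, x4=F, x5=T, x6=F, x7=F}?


The weight is the number of variables assigned True.
True variables: x5.
Weight = 1.

1


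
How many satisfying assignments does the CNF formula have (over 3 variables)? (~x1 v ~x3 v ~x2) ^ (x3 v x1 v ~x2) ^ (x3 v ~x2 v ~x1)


Enumerate all 8 truth assignments over 3 variables.
Test each against every clause.
Satisfying assignments found: 5.

5


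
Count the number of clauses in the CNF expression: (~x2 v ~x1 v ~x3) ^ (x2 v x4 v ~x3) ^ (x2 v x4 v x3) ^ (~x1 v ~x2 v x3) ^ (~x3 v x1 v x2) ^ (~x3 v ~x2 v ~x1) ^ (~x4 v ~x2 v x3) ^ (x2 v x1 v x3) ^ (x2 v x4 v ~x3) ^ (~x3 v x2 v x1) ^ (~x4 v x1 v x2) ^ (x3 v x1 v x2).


Each group enclosed in parentheses joined by ^ is one clause.
Counting the conjuncts: 12 clauses.

12


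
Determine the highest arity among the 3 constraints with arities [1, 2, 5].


The arities are: 1, 2, 5.
Scan for the maximum value.
Maximum arity = 5.

5


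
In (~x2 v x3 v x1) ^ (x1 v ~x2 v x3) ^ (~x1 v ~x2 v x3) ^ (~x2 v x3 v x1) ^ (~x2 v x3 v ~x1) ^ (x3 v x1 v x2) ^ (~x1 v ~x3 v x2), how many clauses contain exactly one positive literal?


A definite clause has exactly one positive literal.
Clause 1: 2 positive -> not definite
Clause 2: 2 positive -> not definite
Clause 3: 1 positive -> definite
Clause 4: 2 positive -> not definite
Clause 5: 1 positive -> definite
Clause 6: 3 positive -> not definite
Clause 7: 1 positive -> definite
Definite clause count = 3.

3


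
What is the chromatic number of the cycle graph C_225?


An odd cycle cannot be 2-colored: alternating two colors around the cycle returns to the start with a conflict.
Since 225 is odd, three colors are required (and three suffice).
Chromatic number = 3.

3


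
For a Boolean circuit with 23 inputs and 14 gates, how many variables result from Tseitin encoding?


The Tseitin transformation introduces one auxiliary variable per gate.
Total variables = inputs + gates = 23 + 14 = 37.

37


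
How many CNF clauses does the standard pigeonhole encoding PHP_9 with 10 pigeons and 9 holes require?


The PHP encoding has two parts:
1) At-least-one-hole clauses: 10 (one per pigeon, each with 9 literals).
2) At-most-one-pigeon-per-hole clauses: 9 holes * C(10,2) = 9 * 45 = 405.
Total clauses = 10 + 405 = 415.

415


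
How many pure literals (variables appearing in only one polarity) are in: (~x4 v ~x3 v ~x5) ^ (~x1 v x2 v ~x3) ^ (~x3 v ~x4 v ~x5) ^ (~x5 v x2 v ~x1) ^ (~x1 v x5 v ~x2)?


A pure literal appears in only one polarity across all clauses.
Pure literals: x1 (negative only), x3 (negative only), x4 (negative only).
Count = 3.

3


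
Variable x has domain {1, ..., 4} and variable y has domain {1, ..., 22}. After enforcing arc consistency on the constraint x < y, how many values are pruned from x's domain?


For the constraint x < y, x needs a supporting value in y's domain.
x can be at most 21 (one less than y's maximum).
Valid x values from domain: 4 out of 4.
Pruned = 4 - 4 = 0.

0


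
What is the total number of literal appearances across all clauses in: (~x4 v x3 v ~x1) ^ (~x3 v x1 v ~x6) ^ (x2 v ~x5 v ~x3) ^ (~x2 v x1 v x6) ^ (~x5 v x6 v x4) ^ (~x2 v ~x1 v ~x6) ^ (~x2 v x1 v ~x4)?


Clause lengths: 3, 3, 3, 3, 3, 3, 3.
Sum = 3 + 3 + 3 + 3 + 3 + 3 + 3 = 21.

21


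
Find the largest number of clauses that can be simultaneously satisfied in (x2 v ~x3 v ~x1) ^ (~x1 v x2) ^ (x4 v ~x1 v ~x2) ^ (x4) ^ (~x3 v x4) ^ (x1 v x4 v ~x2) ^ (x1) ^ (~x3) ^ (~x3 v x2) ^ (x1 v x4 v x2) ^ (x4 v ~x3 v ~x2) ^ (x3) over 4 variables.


Enumerate all 16 truth assignments.
For each, count how many of the 12 clauses are satisfied.
The formula is not fully satisfiable, so the maximum is below 12.
Maximum simultaneously satisfiable clauses = 11.

11


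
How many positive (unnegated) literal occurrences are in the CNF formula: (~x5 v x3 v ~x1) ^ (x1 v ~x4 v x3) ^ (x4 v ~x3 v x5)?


Scan each clause for unnegated literals.
Clause 1: 1 positive; Clause 2: 2 positive; Clause 3: 2 positive.
Total positive literal occurrences = 5.

5


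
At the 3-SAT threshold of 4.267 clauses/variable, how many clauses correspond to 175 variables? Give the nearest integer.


The 3-SAT phase transition occurs at approximately 4.267 clauses per variable.
m = 4.267 * 175 = 746.725.
Rounded to nearest integer: 747.

747


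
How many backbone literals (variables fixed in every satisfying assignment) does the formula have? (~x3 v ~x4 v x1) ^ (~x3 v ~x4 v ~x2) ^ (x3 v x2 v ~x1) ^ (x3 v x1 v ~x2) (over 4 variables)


Find all satisfying assignments: 9 model(s).
Check which variables have the same value in every model.
No variable is fixed across all models.
Backbone size = 0.

0


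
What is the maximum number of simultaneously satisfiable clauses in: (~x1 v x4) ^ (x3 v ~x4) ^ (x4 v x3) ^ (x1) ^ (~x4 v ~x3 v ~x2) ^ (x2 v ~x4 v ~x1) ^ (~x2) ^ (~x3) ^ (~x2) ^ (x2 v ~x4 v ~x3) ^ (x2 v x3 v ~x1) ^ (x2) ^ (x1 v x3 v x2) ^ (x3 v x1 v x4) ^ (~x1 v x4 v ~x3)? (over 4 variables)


Enumerate all 16 truth assignments.
For each, count how many of the 15 clauses are satisfied.
The formula is not fully satisfiable, so the maximum is below 15.
Maximum simultaneously satisfiable clauses = 12.

12


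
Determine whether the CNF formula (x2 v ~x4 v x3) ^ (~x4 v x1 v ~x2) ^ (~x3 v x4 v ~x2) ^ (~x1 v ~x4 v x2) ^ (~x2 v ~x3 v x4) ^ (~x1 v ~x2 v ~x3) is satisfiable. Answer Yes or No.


Check all 16 possible truth assignments.
Number of satisfying assignments found: 8.
The formula is satisfiable.

Yes


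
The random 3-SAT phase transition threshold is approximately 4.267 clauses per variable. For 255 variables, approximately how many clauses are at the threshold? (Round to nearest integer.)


The 3-SAT phase transition occurs at approximately 4.267 clauses per variable.
m = 4.267 * 255 = 1088.085.
Rounded to nearest integer: 1088.

1088


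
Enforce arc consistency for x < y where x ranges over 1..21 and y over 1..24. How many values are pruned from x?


For the constraint x < y, x needs a supporting value in y's domain.
x can be at most 23 (one less than y's maximum).
Valid x values from domain: 21 out of 21.
Pruned = 21 - 21 = 0.

0


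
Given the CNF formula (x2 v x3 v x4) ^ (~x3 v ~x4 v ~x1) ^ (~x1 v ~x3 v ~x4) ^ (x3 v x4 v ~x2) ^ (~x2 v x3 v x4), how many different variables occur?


Identify each distinct variable in the formula.
Variables found: x1, x2, x3, x4.
Total distinct variables = 4.

4


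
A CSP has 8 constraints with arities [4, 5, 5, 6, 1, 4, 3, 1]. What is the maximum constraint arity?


The arities are: 4, 5, 5, 6, 1, 4, 3, 1.
Scan for the maximum value.
Maximum arity = 6.

6


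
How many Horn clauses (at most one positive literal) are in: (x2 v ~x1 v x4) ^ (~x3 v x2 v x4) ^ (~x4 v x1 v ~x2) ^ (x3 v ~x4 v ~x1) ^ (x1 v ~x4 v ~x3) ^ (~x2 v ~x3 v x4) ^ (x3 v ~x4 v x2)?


A Horn clause has at most one positive literal.
Clause 1: 2 positive lit(s) -> not Horn
Clause 2: 2 positive lit(s) -> not Horn
Clause 3: 1 positive lit(s) -> Horn
Clause 4: 1 positive lit(s) -> Horn
Clause 5: 1 positive lit(s) -> Horn
Clause 6: 1 positive lit(s) -> Horn
Clause 7: 2 positive lit(s) -> not Horn
Total Horn clauses = 4.

4


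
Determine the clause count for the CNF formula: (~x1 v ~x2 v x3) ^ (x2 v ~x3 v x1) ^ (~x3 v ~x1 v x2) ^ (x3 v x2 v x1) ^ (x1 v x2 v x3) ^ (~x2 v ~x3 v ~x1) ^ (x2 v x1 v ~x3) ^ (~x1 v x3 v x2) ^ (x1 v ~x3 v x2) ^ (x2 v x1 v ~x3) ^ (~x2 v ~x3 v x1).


Each group enclosed in parentheses joined by ^ is one clause.
Counting the conjuncts: 11 clauses.

11


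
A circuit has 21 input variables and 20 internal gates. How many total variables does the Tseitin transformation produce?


The Tseitin transformation introduces one auxiliary variable per gate.
Total variables = inputs + gates = 21 + 20 = 41.

41


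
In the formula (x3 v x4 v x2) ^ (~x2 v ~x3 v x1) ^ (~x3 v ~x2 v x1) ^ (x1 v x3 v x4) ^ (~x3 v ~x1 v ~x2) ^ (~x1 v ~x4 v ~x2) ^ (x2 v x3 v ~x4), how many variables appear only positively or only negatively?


A pure literal appears in only one polarity across all clauses.
No pure literals found.
Count = 0.

0


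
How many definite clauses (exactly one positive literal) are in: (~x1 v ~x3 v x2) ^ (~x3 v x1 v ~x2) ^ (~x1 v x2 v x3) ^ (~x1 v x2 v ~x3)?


A definite clause has exactly one positive literal.
Clause 1: 1 positive -> definite
Clause 2: 1 positive -> definite
Clause 3: 2 positive -> not definite
Clause 4: 1 positive -> definite
Definite clause count = 3.

3


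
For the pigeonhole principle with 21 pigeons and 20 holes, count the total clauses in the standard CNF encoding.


The PHP encoding has two parts:
1) At-least-one-hole clauses: 21 (one per pigeon, each with 20 literals).
2) At-most-one-pigeon-per-hole clauses: 20 holes * C(21,2) = 20 * 210 = 4200.
Total clauses = 21 + 4200 = 4221.

4221


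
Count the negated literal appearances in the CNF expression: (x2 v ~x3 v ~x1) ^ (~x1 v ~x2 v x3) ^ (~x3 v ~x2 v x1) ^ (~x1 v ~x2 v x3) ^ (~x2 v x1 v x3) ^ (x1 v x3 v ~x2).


Scan each clause for negated literals.
Clause 1: 2 negative; Clause 2: 2 negative; Clause 3: 2 negative; Clause 4: 2 negative; Clause 5: 1 negative; Clause 6: 1 negative.
Total negative literal occurrences = 10.

10
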